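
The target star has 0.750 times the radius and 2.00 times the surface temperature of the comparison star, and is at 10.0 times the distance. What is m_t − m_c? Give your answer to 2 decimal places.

2.61

L_t/L_c = (0.750)²(2.00)⁴ = 9.000.
F_t/F_c = (L_t/L_c)/(d_t/d_c)² = 9.000/100.0 = 0.09000.
m_t − m_c = −2.5 log₁₀(0.09000) = 2.61.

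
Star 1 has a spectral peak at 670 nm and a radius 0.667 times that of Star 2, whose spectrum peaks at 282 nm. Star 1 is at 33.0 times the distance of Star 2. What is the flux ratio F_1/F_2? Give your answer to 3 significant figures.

1.28×10^-5

Wien's law: T_1/T_2 = λ_2/λ_1 = 282/670 = 0.4209.
L_1/L_2 = (R_1/R_2)²(T_1/T_2)⁴ = (0.667)²(0.4209)⁴ = 0.01396.
F_1/F_2 = (L_1/L_2)/(d_1/d_2)² = 0.01396/(33.0)² = 1.282×10^-5.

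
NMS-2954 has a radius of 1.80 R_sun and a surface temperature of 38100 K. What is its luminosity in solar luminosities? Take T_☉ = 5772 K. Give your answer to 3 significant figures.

6.15×10^3 solar luminosities

L/L_☉ = (R/R_☉)² (T/T_☉)⁴ = (1.80)² × (38100/5772)⁴
       = 3.240 × (6.601)⁴ = 3.240 × 1898 = 6151.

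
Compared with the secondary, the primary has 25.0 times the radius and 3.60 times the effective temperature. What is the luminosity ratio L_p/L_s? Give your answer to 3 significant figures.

From the Stefan–Boltzmann law, L ∝ R²T⁴, so
L_p/L_s = (R_p/R_s)² (T_p/T_s)⁴ = (25.0)² × (3.60)⁴ = 625.0 × 168.0 = 1.050×10^5.

1.05×10^5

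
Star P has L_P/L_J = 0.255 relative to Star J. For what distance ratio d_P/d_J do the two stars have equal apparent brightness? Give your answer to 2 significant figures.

Equal flux requires L_P/d_P² = L_J/d_J², so d_P/d_J = √(L_P/L_J)
= √(0.255) = 0.5050.

0.50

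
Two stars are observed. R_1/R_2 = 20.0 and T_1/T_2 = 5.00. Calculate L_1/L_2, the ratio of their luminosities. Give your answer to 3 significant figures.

From the Stefan–Boltzmann law, L ∝ R²T⁴, so
L_1/L_2 = (R_1/R_2)² (T_1/T_2)⁴ = (20.0)² × (5.00)⁴ = 400.0 × 625.0 = 2.500×10^5.

2.50×10^5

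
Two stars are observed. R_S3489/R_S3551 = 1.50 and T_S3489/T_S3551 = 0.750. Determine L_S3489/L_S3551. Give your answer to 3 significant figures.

0.712

From the Stefan–Boltzmann law, L ∝ R²T⁴, so
L_S3489/L_S3551 = (R_S3489/R_S3551)² (T_S3489/T_S3551)⁴ = (1.50)² × (0.750)⁴ = 2.250 × 0.3164 = 0.7119.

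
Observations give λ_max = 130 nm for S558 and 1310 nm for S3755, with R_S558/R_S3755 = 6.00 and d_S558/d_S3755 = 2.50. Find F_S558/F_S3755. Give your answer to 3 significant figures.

Wien's law: T_S558/T_S3755 = λ_S3755/λ_S558 = 1310/130 = 10.08.
L_S558/L_S3755 = (R_S558/R_S3755)²(T_S558/T_S3755)⁴ = (6.00)²(10.08)⁴ = 3.712×10^5.
F_S558/F_S3755 = (L_S558/L_S3755)/(d_S558/d_S3755)² = 3.712×10^5/(2.50)² = 5.939×10^4.

5.94×10^4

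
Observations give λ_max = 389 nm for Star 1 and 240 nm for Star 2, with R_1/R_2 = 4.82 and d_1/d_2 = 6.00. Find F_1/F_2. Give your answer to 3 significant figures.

Wien's law: T_1/T_2 = λ_2/λ_1 = 240/389 = 0.6170.
L_1/L_2 = (R_1/R_2)²(T_1/T_2)⁴ = (4.82)²(0.6170)⁴ = 3.366.
F_1/F_2 = (L_1/L_2)/(d_1/d_2)² = 3.366/(6.00)² = 0.09351.

0.0935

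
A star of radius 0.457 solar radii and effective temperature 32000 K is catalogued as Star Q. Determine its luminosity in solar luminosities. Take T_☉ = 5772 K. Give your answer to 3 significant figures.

L/L_☉ = (R/R_☉)² (T/T_☉)⁴ = (0.457)² × (32000/5772)⁴
       = 0.2088 × (5.544)⁴ = 0.2088 × 944.7 = 197.3.

197 solar luminosities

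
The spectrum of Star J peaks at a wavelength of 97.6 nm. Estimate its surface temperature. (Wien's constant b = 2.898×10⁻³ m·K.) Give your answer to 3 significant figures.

T = b/λ_max = 2.898×10⁻³ / (97.6×10⁻⁹) = 2.969×10^4 K.

2.97×10^4 K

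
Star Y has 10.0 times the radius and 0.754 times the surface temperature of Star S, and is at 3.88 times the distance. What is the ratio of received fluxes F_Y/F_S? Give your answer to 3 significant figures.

L_Y/L_S = (R_Y/R_S)²(T_Y/T_S)⁴ = (10.0)² × (0.754)⁴ = 32.32.
F_Y/F_S = (L_Y/L_S)/(d_Y/d_S)² = 32.32 / (3.88)² = 2.147.

2.15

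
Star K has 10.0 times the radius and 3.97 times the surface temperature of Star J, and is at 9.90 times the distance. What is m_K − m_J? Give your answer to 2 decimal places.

-6.01

L_K/L_J = (10.0)²(3.97)⁴ = 2.484×10^4.
F_K/F_J = (L_K/L_J)/(d_K/d_J)² = 2.484×10^4/98.01 = 253.4.
m_K − m_J = −2.5 log₁₀(253.4) = -6.01.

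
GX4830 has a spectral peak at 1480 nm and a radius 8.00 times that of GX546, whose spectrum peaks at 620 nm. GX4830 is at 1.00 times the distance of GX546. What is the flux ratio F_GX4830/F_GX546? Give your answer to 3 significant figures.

1.97

Wien's law: T_GX4830/T_GX546 = λ_GX546/λ_GX4830 = 620/1480 = 0.4189.
L_GX4830/L_GX546 = (R_GX4830/R_GX546)²(T_GX4830/T_GX546)⁴ = (8.00)²(0.4189)⁴ = 1.971.
F_GX4830/F_GX546 = (L_GX4830/L_GX546)/(d_GX4830/d_GX546)² = 1.971/(1.00)² = 1.971.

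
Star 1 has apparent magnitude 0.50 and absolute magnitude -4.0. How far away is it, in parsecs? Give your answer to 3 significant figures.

m − M = 5 log₁₀(d/10 pc)
0.50 − (-4.0) = 4.50 = 5 log₁₀(d/10)
d = 10 × 10^(4.50/5) = 10 × 10^0.900 = 79.43 pc.

79.4 pc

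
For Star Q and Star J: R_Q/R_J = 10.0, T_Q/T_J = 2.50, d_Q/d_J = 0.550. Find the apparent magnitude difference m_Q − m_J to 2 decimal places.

-10.28

L_Q/L_J = (10.0)²(2.50)⁴ = 3906.
F_Q/F_J = (L_Q/L_J)/(d_Q/d_J)² = 3906/0.3025 = 1.291×10^4.
m_Q − m_J = −2.5 log₁₀(1.291×10^4) = -10.28.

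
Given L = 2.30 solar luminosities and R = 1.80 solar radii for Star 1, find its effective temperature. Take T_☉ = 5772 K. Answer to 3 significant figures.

T/T_☉ = (L/L_☉)^(1/4) / (R/R_☉)^(1/2)
T = 5772 × (2.30)^(1/4) / √(1.80) = 5772 × 1.231 / 1.342 = 5298 K.

5.30×10^3 K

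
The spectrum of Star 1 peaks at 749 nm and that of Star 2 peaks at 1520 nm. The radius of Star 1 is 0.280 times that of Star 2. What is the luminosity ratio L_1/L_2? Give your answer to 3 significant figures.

Wien's law gives T ∝ 1/λ_max, so T_1/T_2 = λ_2/λ_1 = 1520/749 = 2.029.
Then L ∝ R²T⁴ gives L_1/L_2 = (0.280)² × (2.029)⁴ = 0.07840 × 16.96 = 1.330.

1.33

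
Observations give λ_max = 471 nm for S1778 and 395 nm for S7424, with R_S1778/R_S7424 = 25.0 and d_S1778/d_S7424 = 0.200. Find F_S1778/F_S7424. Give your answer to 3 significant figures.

Wien's law: T_S1778/T_S7424 = λ_S7424/λ_S1778 = 395/471 = 0.8386.
L_S1778/L_S7424 = (R_S1778/R_S7424)²(T_S1778/T_S7424)⁴ = (25.0)²(0.8386)⁴ = 309.2.
F_S1778/F_S7424 = (L_S1778/L_S7424)/(d_S1778/d_S7424)² = 309.2/(0.200)² = 7729.

7.73×10^3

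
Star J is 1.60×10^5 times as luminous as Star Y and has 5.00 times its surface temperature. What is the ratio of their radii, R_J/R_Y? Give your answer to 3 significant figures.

L ∝ R²T⁴ gives R ∝ √L / T², so
R_J/R_Y = √(1.60×10^5) / (5.00)² = 400.0 / 25.00 = 16.00.

16.0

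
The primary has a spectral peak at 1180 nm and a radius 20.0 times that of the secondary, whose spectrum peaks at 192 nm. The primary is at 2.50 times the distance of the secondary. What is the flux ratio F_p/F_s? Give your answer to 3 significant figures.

Wien's law: T_p/T_s = λ_s/λ_p = 192/1180 = 0.1627.
L_p/L_s = (R_p/R_s)²(T_p/T_s)⁴ = (20.0)²(0.1627)⁴ = 0.2804.
F_p/F_s = (L_p/L_s)/(d_p/d_s)² = 0.2804/(2.50)² = 0.04486.

0.0449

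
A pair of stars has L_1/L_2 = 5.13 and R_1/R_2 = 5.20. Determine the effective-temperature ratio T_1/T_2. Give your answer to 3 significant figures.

L ∝ R²T⁴ gives T ∝ (L/R²)^(1/4), so
T_1/T_2 = (5.13 / 5.20²)^(1/4) = (0.1897)^(1/4) = 0.6600.

0.660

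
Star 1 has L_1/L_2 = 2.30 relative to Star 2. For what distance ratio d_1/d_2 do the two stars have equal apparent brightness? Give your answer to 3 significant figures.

1.52

Equal flux requires L_1/d_1² = L_2/d_2², so d_1/d_2 = √(L_1/L_2)
= √(2.30) = 1.517.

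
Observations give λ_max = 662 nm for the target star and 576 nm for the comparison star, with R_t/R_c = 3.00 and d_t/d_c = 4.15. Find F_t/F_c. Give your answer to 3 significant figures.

Wien's law: T_t/T_c = λ_c/λ_t = 576/662 = 0.8701.
L_t/L_c = (R_t/R_c)²(T_t/T_c)⁴ = (3.00)²(0.8701)⁴ = 5.158.
F_t/F_c = (L_t/L_c)/(d_t/d_c)² = 5.158/(4.15)² = 0.2995.

0.300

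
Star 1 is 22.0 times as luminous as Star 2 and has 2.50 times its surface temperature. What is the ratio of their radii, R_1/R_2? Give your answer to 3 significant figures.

L ∝ R²T⁴ gives R ∝ √L / T², so
R_1/R_2 = √(22.0) / (2.50)² = 4.690 / 6.250 = 0.7505.

0.750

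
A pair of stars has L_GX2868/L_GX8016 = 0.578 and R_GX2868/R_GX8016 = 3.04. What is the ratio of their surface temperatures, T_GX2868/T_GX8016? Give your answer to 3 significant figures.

L ∝ R²T⁴ gives T ∝ (L/R²)^(1/4), so
T_GX2868/T_GX8016 = (0.578 / 3.04²)^(1/4) = (0.06254)^(1/4) = 0.5001.

0.500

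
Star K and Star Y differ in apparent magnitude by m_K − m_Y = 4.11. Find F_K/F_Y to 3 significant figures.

0.0227

F_K/F_Y = 10^(−(m_K − m_Y)/2.5) = 10^(-4.11/2.5) = 10^-1.644 = 0.02270.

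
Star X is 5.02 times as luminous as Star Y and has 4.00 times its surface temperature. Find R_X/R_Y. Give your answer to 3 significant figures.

0.140

L ∝ R²T⁴ gives R ∝ √L / T², so
R_X/R_Y = √(5.02) / (4.00)² = 2.241 / 16.00 = 0.1400.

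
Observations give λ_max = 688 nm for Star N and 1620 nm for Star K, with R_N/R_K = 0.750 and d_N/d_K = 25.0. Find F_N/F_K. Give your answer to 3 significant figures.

Wien's law: T_N/T_K = λ_K/λ_N = 1620/688 = 2.355.
L_N/L_K = (R_N/R_K)²(T_N/T_K)⁴ = (0.750)²(2.355)⁴ = 17.29.
F_N/F_K = (L_N/L_K)/(d_N/d_K)² = 17.29/(25.0)² = 0.02767.

0.0277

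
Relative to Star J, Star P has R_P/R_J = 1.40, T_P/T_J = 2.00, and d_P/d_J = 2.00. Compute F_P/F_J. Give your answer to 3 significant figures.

7.84

L_P/L_J = (R_P/R_J)²(T_P/T_J)⁴ = (1.40)² × (2.00)⁴ = 31.36.
F_P/F_J = (L_P/L_J)/(d_P/d_J)² = 31.36 / (2.00)² = 7.840.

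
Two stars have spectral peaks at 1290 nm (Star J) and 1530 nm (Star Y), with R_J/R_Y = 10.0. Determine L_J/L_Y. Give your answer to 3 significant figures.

198

Wien's law gives T ∝ 1/λ_max, so T_J/T_Y = λ_Y/λ_J = 1530/1290 = 1.186.
Then L ∝ R²T⁴ gives L_J/L_Y = (10.0)² × (1.186)⁴ = 100.0 × 1.979 = 197.9.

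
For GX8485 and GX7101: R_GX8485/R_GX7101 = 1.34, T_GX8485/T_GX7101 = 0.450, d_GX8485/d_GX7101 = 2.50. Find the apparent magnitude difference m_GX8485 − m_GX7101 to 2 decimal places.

4.82

L_GX8485/L_GX7101 = (1.34)²(0.450)⁴ = 0.07363.
F_GX8485/F_GX7101 = (L_GX8485/L_GX7101)/(d_GX8485/d_GX7101)² = 0.07363/6.250 = 0.01178.
m_GX8485 − m_GX7101 = −2.5 log₁₀(0.01178) = 4.82.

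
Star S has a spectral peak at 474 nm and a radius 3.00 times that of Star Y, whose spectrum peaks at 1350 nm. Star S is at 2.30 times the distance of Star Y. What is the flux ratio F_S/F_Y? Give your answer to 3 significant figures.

112

Wien's law: T_S/T_Y = λ_Y/λ_S = 1350/474 = 2.848.
L_S/L_Y = (R_S/R_Y)²(T_S/T_Y)⁴ = (3.00)²(2.848)⁴ = 592.2.
F_S/F_Y = (L_S/L_Y)/(d_S/d_Y)² = 592.2/(2.30)² = 111.9.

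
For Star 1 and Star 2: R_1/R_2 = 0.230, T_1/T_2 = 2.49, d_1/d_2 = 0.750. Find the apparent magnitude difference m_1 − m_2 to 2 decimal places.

L_1/L_2 = (0.230)²(2.49)⁴ = 2.034.
F_1/F_2 = (L_1/L_2)/(d_1/d_2)² = 2.034/0.5625 = 3.615.
m_1 − m_2 = −2.5 log₁₀(3.615) = -1.40.

-1.40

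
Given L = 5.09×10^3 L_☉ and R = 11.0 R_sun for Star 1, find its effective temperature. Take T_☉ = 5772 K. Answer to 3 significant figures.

1.47×10^4 K

T/T_☉ = (L/L_☉)^(1/4) / (R/R_☉)^(1/2)
T = 5772 × (5.09×10^3)^(1/4) / √(11.0) = 5772 × 8.447 / 3.317 = 1.470×10^4 K.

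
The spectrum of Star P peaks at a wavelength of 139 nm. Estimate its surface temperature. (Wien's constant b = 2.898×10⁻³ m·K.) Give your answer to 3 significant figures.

T = b/λ_max = 2.898×10⁻³ / (139×10⁻⁹) = 2.085×10^4 K.

2.08×10^4 K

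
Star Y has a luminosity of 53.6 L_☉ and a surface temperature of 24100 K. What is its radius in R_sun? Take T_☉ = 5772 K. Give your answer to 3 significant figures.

R/R_☉ = √(L/L_☉) / (T/T_☉)² = √(53.6) / (4.175)²
       = 7.321 / 17.43 = 0.4200.

0.420 R_sun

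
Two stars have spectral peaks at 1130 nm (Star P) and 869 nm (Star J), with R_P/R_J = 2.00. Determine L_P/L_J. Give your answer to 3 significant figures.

1.40

Wien's law gives T ∝ 1/λ_max, so T_P/T_J = λ_J/λ_P = 869/1130 = 0.7690.
Then L ∝ R²T⁴ gives L_P/L_J = (2.00)² × (0.7690)⁴ = 4.000 × 0.3498 = 1.399.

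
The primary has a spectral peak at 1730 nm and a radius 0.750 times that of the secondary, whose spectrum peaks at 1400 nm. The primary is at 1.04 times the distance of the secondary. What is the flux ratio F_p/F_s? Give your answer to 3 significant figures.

Wien's law: T_p/T_s = λ_s/λ_p = 1400/1730 = 0.8092.
L_p/L_s = (R_p/R_s)²(T_p/T_s)⁴ = (0.750)²(0.8092)⁴ = 0.2412.
F_p/F_s = (L_p/L_s)/(d_p/d_s)² = 0.2412/(1.04)² = 0.2230.

0.223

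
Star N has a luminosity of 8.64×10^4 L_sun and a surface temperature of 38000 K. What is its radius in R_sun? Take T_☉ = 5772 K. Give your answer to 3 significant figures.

R/R_☉ = √(L/L_☉) / (T/T_☉)² = √(8.64×10^4) / (6.584)²
       = 293.9 / 43.34 = 6.782.

6.78 R_sun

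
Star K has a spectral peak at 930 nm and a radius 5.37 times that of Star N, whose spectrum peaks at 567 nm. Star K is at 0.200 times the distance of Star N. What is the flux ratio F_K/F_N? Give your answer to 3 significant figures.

99.6

Wien's law: T_K/T_N = λ_N/λ_K = 567/930 = 0.6097.
L_K/L_N = (R_K/R_N)²(T_K/T_N)⁴ = (5.37)²(0.6097)⁴ = 3.984.
F_K/F_N = (L_K/L_N)/(d_K/d_N)² = 3.984/(0.200)² = 99.61.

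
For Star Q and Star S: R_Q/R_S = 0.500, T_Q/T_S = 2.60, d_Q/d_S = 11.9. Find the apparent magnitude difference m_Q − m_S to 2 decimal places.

2.73

L_Q/L_S = (0.500)²(2.60)⁴ = 11.42.
F_Q/F_S = (L_Q/L_S)/(d_Q/d_S)² = 11.42/141.6 = 0.08068.
m_Q − m_S = −2.5 log₁₀(0.08068) = 2.73.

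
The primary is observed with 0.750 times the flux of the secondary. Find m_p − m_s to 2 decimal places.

m_p − m_s = −2.5 log₁₀(F_p/F_s) = −2.5 log₁₀(0.750) = −2.5 × (-0.125) = 0.312.

0.31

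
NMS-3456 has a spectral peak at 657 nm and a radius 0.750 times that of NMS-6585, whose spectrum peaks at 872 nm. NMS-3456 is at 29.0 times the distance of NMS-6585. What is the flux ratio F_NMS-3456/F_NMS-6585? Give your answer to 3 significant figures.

Wien's law: T_NMS-3456/T_NMS-6585 = λ_NMS-6585/λ_NMS-3456 = 872/657 = 1.327.
L_NMS-3456/L_NMS-6585 = (R_NMS-3456/R_NMS-6585)²(T_NMS-3456/T_NMS-6585)⁴ = (0.750)²(1.327)⁴ = 1.746.
F_NMS-3456/F_NMS-6585 = (L_NMS-3456/L_NMS-6585)/(d_NMS-3456/d_NMS-6585)² = 1.746/(29.0)² = 0.002076.

0.00208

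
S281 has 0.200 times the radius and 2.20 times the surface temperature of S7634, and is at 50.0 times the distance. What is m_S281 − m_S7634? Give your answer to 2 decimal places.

8.57

L_S281/L_S7634 = (0.200)²(2.20)⁴ = 0.9370.
F_S281/F_S7634 = (L_S281/L_S7634)/(d_S281/d_S7634)² = 0.9370/2500 = 3.748×10^-4.
m_S281 − m_S7634 = −2.5 log₁₀(3.748×10^-4) = 8.57.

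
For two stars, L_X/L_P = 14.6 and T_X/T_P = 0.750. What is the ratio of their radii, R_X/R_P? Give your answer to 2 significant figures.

L ∝ R²T⁴ gives R ∝ √L / T², so
R_X/R_P = √(14.6) / (0.750)² = 3.821 / 0.5625 = 6.793.

6.8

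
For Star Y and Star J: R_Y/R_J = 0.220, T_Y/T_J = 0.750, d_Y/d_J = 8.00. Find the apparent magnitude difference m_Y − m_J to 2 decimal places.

9.05

L_Y/L_J = (0.220)²(0.750)⁴ = 0.01531.
F_Y/F_J = (L_Y/L_J)/(d_Y/d_J)² = 0.01531/64.00 = 2.393×10^-4.
m_Y − m_J = −2.5 log₁₀(2.393×10^-4) = 9.05.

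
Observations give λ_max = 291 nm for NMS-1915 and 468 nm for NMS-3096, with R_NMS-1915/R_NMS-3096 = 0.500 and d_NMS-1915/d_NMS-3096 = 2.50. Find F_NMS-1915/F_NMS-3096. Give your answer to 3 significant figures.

Wien's law: T_NMS-1915/T_NMS-3096 = λ_NMS-3096/λ_NMS-1915 = 468/291 = 1.608.
L_NMS-1915/L_NMS-3096 = (R_NMS-1915/R_NMS-3096)²(T_NMS-1915/T_NMS-3096)⁴ = (0.500)²(1.608)⁴ = 1.672.
F_NMS-1915/F_NMS-3096 = (L_NMS-1915/L_NMS-3096)/(d_NMS-1915/d_NMS-3096)² = 1.672/(2.50)² = 0.2676.

0.268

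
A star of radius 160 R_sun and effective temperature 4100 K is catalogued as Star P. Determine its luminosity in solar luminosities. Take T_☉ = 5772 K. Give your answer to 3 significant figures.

6.52×10^3 solar luminosities

L/L_☉ = (R/R_☉)² (T/T_☉)⁴ = (160)² × (4100/5772)⁴
       = 2.560×10^4 × (0.7103)⁴ = 2.560×10^4 × 0.2546 = 6517.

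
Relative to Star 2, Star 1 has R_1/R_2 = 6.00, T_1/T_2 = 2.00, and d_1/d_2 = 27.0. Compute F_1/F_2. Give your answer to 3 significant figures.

L_1/L_2 = (R_1/R_2)²(T_1/T_2)⁴ = (6.00)² × (2.00)⁴ = 576.0.
F_1/F_2 = (L_1/L_2)/(d_1/d_2)² = 576.0 / (27.0)² = 0.7901.

0.790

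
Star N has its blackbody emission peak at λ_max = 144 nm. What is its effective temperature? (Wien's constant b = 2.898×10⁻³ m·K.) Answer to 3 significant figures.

T = b/λ_max = 2.898×10⁻³ / (144×10⁻⁹) = 2.012×10^4 K.

2.01×10^4 K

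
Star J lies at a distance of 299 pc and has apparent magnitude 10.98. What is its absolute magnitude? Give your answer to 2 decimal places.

3.60

M = m − 5 log₁₀(d/10 pc) = 10.98 − 5 log₁₀(299/10)
  = 10.98 − 5 × 1.476 = 10.98 − 7.38 = 3.60.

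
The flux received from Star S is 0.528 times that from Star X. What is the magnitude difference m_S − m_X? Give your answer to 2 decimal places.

m_S − m_X = −2.5 log₁₀(F_S/F_X) = −2.5 log₁₀(0.528) = −2.5 × (-0.277) = 0.693.

0.69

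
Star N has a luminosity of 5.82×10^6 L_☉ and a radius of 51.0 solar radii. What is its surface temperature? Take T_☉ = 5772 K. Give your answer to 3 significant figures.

T/T_☉ = (L/L_☉)^(1/4) / (R/R_☉)^(1/2)
T = 5772 × (5.82×10^6)^(1/4) / √(51.0) = 5772 × 49.12 / 7.141 = 3.970×10^4 K.

3.97×10^4 K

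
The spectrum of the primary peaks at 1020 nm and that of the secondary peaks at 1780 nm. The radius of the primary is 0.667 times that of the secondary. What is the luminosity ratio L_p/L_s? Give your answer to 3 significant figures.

4.13

Wien's law gives T ∝ 1/λ_max, so T_p/T_s = λ_s/λ_p = 1780/1020 = 1.745.
Then L ∝ R²T⁴ gives L_p/L_s = (0.667)² × (1.745)⁴ = 0.4449 × 9.274 = 4.126.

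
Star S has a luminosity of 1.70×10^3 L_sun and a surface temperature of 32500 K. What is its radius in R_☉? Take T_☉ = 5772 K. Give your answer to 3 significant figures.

R/R_☉ = √(L/L_☉) / (T/T_☉)² = √(1.70×10^3) / (5.631)²
       = 41.23 / 31.70 = 1.301.

1.30 R_☉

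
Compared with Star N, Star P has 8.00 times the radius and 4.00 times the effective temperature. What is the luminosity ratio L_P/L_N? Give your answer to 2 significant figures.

1.6×10^4

From the Stefan–Boltzmann law, L ∝ R²T⁴, so
L_P/L_N = (R_P/R_N)² (T_P/T_N)⁴ = (8.00)² × (4.00)⁴ = 64.00 × 256.0 = 1.638×10^4.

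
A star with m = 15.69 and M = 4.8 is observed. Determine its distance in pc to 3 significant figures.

1.51×10^3 pc

m − M = 5 log₁₀(d/10 pc)
15.69 − (4.8) = 10.89 = 5 log₁₀(d/10)
d = 10 × 10^(10.89/5) = 10 × 10^2.178 = 1507 pc.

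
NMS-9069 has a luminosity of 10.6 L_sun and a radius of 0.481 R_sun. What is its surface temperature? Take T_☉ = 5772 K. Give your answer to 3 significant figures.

1.50×10^4 K

T/T_☉ = (L/L_☉)^(1/4) / (R/R_☉)^(1/2)
T = 5772 × (10.6)^(1/4) / √(0.481) = 5772 × 1.804 / 0.6935 = 1.502×10^4 K.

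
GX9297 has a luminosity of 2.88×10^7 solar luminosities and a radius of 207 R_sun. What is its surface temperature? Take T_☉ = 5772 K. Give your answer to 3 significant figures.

2.94×10^4 K

T/T_☉ = (L/L_☉)^(1/4) / (R/R_☉)^(1/2)
T = 5772 × (2.88×10^7)^(1/4) / √(207) = 5772 × 73.26 / 14.39 = 2.939×10^4 K.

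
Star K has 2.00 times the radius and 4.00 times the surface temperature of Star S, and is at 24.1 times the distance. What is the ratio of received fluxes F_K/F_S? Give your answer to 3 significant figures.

L_K/L_S = (R_K/R_S)²(T_K/T_S)⁴ = (2.00)² × (4.00)⁴ = 1024.
F_K/F_S = (L_K/L_S)/(d_K/d_S)² = 1024 / (24.1)² = 1.763.

1.76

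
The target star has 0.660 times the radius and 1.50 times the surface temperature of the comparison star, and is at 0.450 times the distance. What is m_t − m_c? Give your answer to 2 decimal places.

L_t/L_c = (0.660)²(1.50)⁴ = 2.205.
F_t/F_c = (L_t/L_c)/(d_t/d_c)² = 2.205/0.2025 = 10.89.
m_t − m_c = −2.5 log₁₀(10.89) = -2.59.

-2.59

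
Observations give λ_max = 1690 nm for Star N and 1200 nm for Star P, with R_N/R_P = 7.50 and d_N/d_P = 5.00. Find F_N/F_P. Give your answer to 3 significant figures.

Wien's law: T_N/T_P = λ_P/λ_N = 1200/1690 = 0.7101.
L_N/L_P = (R_N/R_P)²(T_N/T_P)⁴ = (7.50)²(0.7101)⁴ = 14.30.
F_N/F_P = (L_N/L_P)/(d_N/d_P)² = 14.30/(5.00)² = 0.5720.

0.572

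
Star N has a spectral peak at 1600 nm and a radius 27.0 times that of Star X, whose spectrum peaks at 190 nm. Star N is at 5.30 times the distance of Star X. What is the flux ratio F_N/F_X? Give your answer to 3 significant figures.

Wien's law: T_N/T_X = λ_X/λ_N = 190/1600 = 0.1187.
L_N/L_X = (R_N/R_X)²(T_N/T_X)⁴ = (27.0)²(0.1187)⁴ = 0.1450.
F_N/F_X = (L_N/L_X)/(d_N/d_X)² = 0.1450/(5.30)² = 0.005161.

0.00516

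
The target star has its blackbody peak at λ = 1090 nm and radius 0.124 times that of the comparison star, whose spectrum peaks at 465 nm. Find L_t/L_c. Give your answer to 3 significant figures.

Wien's law gives T ∝ 1/λ_max, so T_t/T_c = λ_c/λ_t = 465/1090 = 0.4266.
Then L ∝ R²T⁴ gives L_t/L_c = (0.124)² × (0.4266)⁴ = 0.01538 × 0.03312 = 5.093×10^-4.

5.09×10^-4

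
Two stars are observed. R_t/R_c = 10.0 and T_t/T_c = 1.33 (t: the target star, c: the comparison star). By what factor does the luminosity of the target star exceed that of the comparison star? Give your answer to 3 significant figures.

From the Stefan–Boltzmann law, L ∝ R²T⁴, so
L_t/L_c = (R_t/R_c)² (T_t/T_c)⁴ = (10.0)² × (1.33)⁴ = 100.0 × 3.129 = 312.9.

313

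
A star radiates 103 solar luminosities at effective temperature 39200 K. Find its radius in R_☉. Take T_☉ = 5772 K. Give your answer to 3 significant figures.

R/R_☉ = √(L/L_☉) / (T/T_☉)² = √(103) / (6.791)²
       = 10.15 / 46.12 = 0.2200.

0.220 R_☉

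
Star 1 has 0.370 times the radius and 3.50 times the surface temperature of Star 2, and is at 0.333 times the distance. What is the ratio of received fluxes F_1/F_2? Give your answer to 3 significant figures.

185

L_1/L_2 = (R_1/R_2)²(T_1/T_2)⁴ = (0.370)² × (3.50)⁴ = 20.54.
F_1/F_2 = (L_1/L_2)/(d_1/d_2)² = 20.54 / (0.333)² = 185.3.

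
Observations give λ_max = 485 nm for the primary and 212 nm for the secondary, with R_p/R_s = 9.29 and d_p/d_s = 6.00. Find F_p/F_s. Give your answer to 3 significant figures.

0.0875

Wien's law: T_p/T_s = λ_s/λ_p = 212/485 = 0.4371.
L_p/L_s = (R_p/R_s)²(T_p/T_s)⁴ = (9.29)²(0.4371)⁴ = 3.151.
F_p/F_s = (L_p/L_s)/(d_p/d_s)² = 3.151/(6.00)² = 0.08752.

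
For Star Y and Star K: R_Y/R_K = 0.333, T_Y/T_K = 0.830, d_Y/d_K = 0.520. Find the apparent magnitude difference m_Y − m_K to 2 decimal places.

L_Y/L_K = (0.333)²(0.830)⁴ = 0.05263.
F_Y/F_K = (L_Y/L_K)/(d_Y/d_K)² = 0.05263/0.2704 = 0.1946.
m_Y − m_K = −2.5 log₁₀(0.1946) = 1.78.

1.78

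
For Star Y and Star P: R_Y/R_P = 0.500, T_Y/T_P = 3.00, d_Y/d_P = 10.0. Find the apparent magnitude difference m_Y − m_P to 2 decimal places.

1.73

L_Y/L_P = (0.500)²(3.00)⁴ = 20.25.
F_Y/F_P = (L_Y/L_P)/(d_Y/d_P)² = 20.25/100.0 = 0.2025.
m_Y − m_P = −2.5 log₁₀(0.2025) = 1.73.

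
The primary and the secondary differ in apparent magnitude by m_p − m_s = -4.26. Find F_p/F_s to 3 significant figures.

50.6

F_p/F_s = 10^(−(m_p − m_s)/2.5) = 10^(4.26/2.5) = 10^1.704 = 50.58.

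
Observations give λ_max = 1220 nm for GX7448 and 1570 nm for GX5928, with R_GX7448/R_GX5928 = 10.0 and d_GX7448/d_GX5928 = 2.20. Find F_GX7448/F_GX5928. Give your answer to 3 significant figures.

Wien's law: T_GX7448/T_GX5928 = λ_GX5928/λ_GX7448 = 1570/1220 = 1.287.
L_GX7448/L_GX5928 = (R_GX7448/R_GX5928)²(T_GX7448/T_GX5928)⁴ = (10.0)²(1.287)⁴ = 274.3.
F_GX7448/F_GX5928 = (L_GX7448/L_GX5928)/(d_GX7448/d_GX5928)² = 274.3/(2.20)² = 56.66.

56.7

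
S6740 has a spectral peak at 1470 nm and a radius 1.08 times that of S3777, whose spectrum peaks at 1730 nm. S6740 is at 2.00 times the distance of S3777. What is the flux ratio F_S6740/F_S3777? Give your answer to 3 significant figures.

0.559

Wien's law: T_S6740/T_S3777 = λ_S3777/λ_S6740 = 1730/1470 = 1.177.
L_S6740/L_S3777 = (R_S6740/R_S3777)²(T_S6740/T_S3777)⁴ = (1.08)²(1.177)⁴ = 2.237.
F_S6740/F_S3777 = (L_S6740/L_S3777)/(d_S6740/d_S3777)² = 2.237/(2.00)² = 0.5594.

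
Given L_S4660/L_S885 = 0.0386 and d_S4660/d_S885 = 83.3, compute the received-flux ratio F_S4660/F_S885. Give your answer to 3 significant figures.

5.56×10^-6

F = L/(4πd²), so F_S4660/F_S885 = (L_S4660/L_S885) / (d_S4660/d_S885)²
= 0.0386 / (83.3)² = 0.0386 / 6939 = 5.563×10^-6.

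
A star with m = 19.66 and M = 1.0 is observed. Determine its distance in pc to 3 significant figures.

5.40×10^4 pc

m − M = 5 log₁₀(d/10 pc)
19.66 − (1.0) = 18.66 = 5 log₁₀(d/10)
d = 10 × 10^(18.66/5) = 10 × 10^3.732 = 5.395×10^4 pc.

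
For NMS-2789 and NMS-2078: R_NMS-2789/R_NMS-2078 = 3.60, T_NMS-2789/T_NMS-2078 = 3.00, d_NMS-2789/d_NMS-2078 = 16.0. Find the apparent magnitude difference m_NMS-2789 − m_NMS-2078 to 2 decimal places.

L_NMS-2789/L_NMS-2078 = (3.60)²(3.00)⁴ = 1050.
F_NMS-2789/F_NMS-2078 = (L_NMS-2789/L_NMS-2078)/(d_NMS-2789/d_NMS-2078)² = 1050/256.0 = 4.101.
m_NMS-2789 − m_NMS-2078 = −2.5 log₁₀(4.101) = -1.53.

-1.53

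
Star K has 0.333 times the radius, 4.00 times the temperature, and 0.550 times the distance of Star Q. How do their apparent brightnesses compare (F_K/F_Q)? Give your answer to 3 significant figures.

93.8

L_K/L_Q = (R_K/R_Q)²(T_K/T_Q)⁴ = (0.333)² × (4.00)⁴ = 28.39.
F_K/F_Q = (L_K/L_Q)/(d_K/d_Q)² = 28.39 / (0.550)² = 93.84.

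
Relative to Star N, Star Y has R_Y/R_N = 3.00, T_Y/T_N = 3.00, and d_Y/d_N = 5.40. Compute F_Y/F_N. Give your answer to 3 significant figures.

L_Y/L_N = (R_Y/R_N)²(T_Y/T_N)⁴ = (3.00)² × (3.00)⁴ = 729.0.
F_Y/F_N = (L_Y/L_N)/(d_Y/d_N)² = 729.0 / (5.40)² = 25.00.

25.0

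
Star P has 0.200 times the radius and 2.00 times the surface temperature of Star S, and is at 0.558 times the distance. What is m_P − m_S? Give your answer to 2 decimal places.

-0.78

L_P/L_S = (0.200)²(2.00)⁴ = 0.6400.
F_P/F_S = (L_P/L_S)/(d_P/d_S)² = 0.6400/0.3114 = 2.055.
m_P − m_S = −2.5 log₁₀(2.055) = -0.78.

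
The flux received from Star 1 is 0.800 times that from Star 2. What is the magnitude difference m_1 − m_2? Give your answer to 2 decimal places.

0.24

m_1 − m_2 = −2.5 log₁₀(F_1/F_2) = −2.5 log₁₀(0.800) = −2.5 × (-0.097) = 0.242.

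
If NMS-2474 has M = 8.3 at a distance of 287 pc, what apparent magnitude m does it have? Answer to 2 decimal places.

m = M + 5 log₁₀(d/10 pc) = 8.3 + 5 log₁₀(287/10)
  = 8.3 + 5 × 1.458 = 8.3 + 7.29 = 15.59.

15.59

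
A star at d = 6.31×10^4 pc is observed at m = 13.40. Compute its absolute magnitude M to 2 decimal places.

-5.60

M = m − 5 log₁₀(d/10 pc) = 13.40 − 5 log₁₀(6.31×10^4/10)
  = 13.40 − 5 × 3.800 = 13.40 − 19.00 = -5.60.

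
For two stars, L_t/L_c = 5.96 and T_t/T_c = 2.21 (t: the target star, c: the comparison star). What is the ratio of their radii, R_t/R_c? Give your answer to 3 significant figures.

L ∝ R²T⁴ gives R ∝ √L / T², so
R_t/R_c = √(5.96) / (2.21)² = 2.441 / 4.884 = 0.4998.

0.500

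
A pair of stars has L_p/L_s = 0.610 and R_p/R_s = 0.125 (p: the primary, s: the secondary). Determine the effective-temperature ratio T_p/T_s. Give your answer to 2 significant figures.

2.5

L ∝ R²T⁴ gives T ∝ (L/R²)^(1/4), so
T_p/T_s = (0.610 / 0.125²)^(1/4) = (39.04)^(1/4) = 2.500.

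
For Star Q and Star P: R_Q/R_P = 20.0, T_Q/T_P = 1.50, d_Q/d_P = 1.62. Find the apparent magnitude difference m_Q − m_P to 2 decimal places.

L_Q/L_P = (20.0)²(1.50)⁴ = 2025.
F_Q/F_P = (L_Q/L_P)/(d_Q/d_P)² = 2025/2.624 = 771.6.
m_Q − m_P = −2.5 log₁₀(771.6) = -7.22.

-7.22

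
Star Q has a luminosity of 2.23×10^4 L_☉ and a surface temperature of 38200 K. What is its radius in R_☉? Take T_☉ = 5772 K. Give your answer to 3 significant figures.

R/R_☉ = √(L/L_☉) / (T/T_☉)² = √(2.23×10^4) / (6.618)²
       = 149.3 / 43.80 = 3.409.

3.41 R_☉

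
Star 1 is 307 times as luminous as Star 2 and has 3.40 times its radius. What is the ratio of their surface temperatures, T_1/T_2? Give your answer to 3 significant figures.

L ∝ R²T⁴ gives T ∝ (L/R²)^(1/4), so
T_1/T_2 = (307 / 3.40²)^(1/4) = (26.56)^(1/4) = 2.270.

2.27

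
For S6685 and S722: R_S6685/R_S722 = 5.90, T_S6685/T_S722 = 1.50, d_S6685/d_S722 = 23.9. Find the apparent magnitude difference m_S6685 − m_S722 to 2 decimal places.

1.28

L_S6685/L_S722 = (5.90)²(1.50)⁴ = 176.2.
F_S6685/F_S722 = (L_S6685/L_S722)/(d_S6685/d_S722)² = 176.2/571.2 = 0.3085.
m_S6685 − m_S722 = −2.5 log₁₀(0.3085) = 1.28.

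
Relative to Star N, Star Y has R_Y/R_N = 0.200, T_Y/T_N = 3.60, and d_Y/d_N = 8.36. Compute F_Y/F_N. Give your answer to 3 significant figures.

L_Y/L_N = (R_Y/R_N)²(T_Y/T_N)⁴ = (0.200)² × (3.60)⁴ = 6.718.
F_Y/F_N = (L_Y/L_N)/(d_Y/d_N)² = 6.718 / (8.36)² = 0.09613.

0.0961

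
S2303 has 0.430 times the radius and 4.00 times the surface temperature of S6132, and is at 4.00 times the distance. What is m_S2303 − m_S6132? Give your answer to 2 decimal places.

-1.18

L_S2303/L_S6132 = (0.430)²(4.00)⁴ = 47.33.
F_S2303/F_S6132 = (L_S2303/L_S6132)/(d_S2303/d_S6132)² = 47.33/16.00 = 2.958.
m_S2303 − m_S6132 = −2.5 log₁₀(2.958) = -1.18.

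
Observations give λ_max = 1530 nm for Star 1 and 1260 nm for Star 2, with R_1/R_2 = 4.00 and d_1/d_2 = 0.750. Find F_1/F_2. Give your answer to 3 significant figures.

13.1

Wien's law: T_1/T_2 = λ_2/λ_1 = 1260/1530 = 0.8235.
L_1/L_2 = (R_1/R_2)²(T_1/T_2)⁴ = (4.00)²(0.8235)⁴ = 7.359.
F_1/F_2 = (L_1/L_2)/(d_1/d_2)² = 7.359/(0.750)² = 13.08.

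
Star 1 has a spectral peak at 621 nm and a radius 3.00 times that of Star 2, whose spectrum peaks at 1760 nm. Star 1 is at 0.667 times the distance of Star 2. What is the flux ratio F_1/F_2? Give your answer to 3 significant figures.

Wien's law: T_1/T_2 = λ_2/λ_1 = 1760/621 = 2.834.
L_1/L_2 = (R_1/R_2)²(T_1/T_2)⁴ = (3.00)²(2.834)⁴ = 580.7.
F_1/F_2 = (L_1/L_2)/(d_1/d_2)² = 580.7/(0.667)² = 1305.

1.31×10^3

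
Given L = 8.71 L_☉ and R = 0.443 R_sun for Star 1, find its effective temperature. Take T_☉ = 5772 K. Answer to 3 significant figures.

T/T_☉ = (L/L_☉)^(1/4) / (R/R_☉)^(1/2)
T = 5772 × (8.71)^(1/4) / √(0.443) = 5772 × 1.718 / 0.6656 = 1.490×10^4 K.

1.49×10^4 K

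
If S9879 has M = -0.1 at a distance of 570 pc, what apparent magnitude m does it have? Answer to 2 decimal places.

m = M + 5 log₁₀(d/10 pc) = -0.1 + 5 log₁₀(570/10)
  = -0.1 + 5 × 1.756 = -0.1 + 8.78 = 8.68.

8.68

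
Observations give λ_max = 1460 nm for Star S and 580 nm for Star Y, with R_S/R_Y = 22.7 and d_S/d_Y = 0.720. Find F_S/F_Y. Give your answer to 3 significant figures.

Wien's law: T_S/T_Y = λ_Y/λ_S = 580/1460 = 0.3973.
L_S/L_Y = (R_S/R_Y)²(T_S/T_Y)⁴ = (22.7)²(0.3973)⁴ = 12.83.
F_S/F_Y = (L_S/L_Y)/(d_S/d_Y)² = 12.83/(0.720)² = 24.76.

24.8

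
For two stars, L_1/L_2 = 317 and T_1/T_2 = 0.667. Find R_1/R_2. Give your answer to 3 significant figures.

40.0

L ∝ R²T⁴ gives R ∝ √L / T², so
R_1/R_2 = √(317) / (0.667)² = 17.80 / 0.4449 = 40.02.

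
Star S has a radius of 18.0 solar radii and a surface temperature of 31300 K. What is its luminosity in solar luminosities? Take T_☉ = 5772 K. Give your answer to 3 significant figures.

L/L_☉ = (R/R_☉)² (T/T_☉)⁴ = (18.0)² × (31300/5772)⁴
       = 324.0 × (5.423)⁴ = 324.0 × 864.7 = 2.802×10^5.

2.80×10^5 solar luminosities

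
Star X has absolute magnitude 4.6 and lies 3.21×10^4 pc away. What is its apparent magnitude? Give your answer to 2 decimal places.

m = M + 5 log₁₀(d/10 pc) = 4.6 + 5 log₁₀(3.21×10^4/10)
  = 4.6 + 5 × 3.507 = 4.6 + 17.53 = 22.13.

22.13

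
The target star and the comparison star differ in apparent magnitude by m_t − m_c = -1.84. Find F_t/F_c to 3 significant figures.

F_t/F_c = 10^(−(m_t − m_c)/2.5) = 10^(1.84/2.5) = 10^0.736 = 5.445.

5.45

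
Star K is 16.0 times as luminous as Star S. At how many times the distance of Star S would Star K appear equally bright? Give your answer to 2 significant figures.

4.0

Equal flux requires L_K/d_K² = L_S/d_S², so d_K/d_S = √(L_K/L_S)
= √(16.0) = 4.000.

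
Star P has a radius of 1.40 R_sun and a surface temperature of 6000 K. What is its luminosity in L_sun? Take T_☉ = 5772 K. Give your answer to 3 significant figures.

L/L_☉ = (R/R_☉)² (T/T_☉)⁴ = (1.40)² × (6000/5772)⁴
       = 1.960 × (1.040)⁴ = 1.960 × 1.168 = 2.289.

2.29 L_sun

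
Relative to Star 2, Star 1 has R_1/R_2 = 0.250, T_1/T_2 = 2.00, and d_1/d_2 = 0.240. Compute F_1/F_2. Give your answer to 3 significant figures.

17.4

L_1/L_2 = (R_1/R_2)²(T_1/T_2)⁴ = (0.250)² × (2.00)⁴ = 1.000.
F_1/F_2 = (L_1/L_2)/(d_1/d_2)² = 1.000 / (0.240)² = 17.36.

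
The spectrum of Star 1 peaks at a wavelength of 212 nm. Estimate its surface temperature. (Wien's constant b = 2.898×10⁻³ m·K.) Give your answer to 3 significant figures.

T = b/λ_max = 2.898×10⁻³ / (212×10⁻⁹) = 1.367×10^4 K.

1.37×10^4 K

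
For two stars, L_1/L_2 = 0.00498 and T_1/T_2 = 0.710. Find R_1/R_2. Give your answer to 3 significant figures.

L ∝ R²T⁴ gives R ∝ √L / T², so
R_1/R_2 = √(0.00498) / (0.710)² = 0.07057 / 0.5041 = 0.1400.

0.140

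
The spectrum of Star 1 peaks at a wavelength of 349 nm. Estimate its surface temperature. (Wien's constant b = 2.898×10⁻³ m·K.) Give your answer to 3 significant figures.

T = b/λ_max = 2.898×10⁻³ / (349×10⁻⁹) = 8304 K.

8.30×10^3 K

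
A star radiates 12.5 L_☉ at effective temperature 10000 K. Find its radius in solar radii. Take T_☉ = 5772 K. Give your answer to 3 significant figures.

R/R_☉ = √(L/L_☉) / (T/T_☉)² = √(12.5) / (1.733)²
       = 3.536 / 3.002 = 1.178.

1.18 solar radii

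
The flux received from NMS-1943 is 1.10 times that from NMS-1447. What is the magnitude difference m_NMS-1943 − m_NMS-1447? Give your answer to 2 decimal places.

-0.10

m_NMS-1943 − m_NMS-1447 = −2.5 log₁₀(F_NMS-1943/F_NMS-1447) = −2.5 log₁₀(1.10) = −2.5 × (0.041) = -0.103.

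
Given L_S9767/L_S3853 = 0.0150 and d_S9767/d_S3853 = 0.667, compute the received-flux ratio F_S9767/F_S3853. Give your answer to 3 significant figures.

F = L/(4πd²), so F_S9767/F_S3853 = (L_S9767/L_S3853) / (d_S9767/d_S3853)²
= 0.0150 / (0.667)² = 0.0150 / 0.4449 = 0.03372.

0.0337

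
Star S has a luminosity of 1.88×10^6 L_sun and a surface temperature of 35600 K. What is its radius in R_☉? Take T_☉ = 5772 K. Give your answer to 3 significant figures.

36.0 R_☉

R/R_☉ = √(L/L_☉) / (T/T_☉)² = √(1.88×10^6) / (6.168)²
       = 1371 / 38.04 = 36.04.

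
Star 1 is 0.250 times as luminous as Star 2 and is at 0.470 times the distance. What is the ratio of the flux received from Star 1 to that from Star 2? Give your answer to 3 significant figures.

F = L/(4πd²), so F_1/F_2 = (L_1/L_2) / (d_1/d_2)²
= 0.250 / (0.470)² = 0.250 / 0.2209 = 1.132.

1.13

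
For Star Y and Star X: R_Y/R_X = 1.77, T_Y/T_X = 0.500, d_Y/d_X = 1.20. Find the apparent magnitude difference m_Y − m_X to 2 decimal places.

L_Y/L_X = (1.77)²(0.500)⁴ = 0.1958.
F_Y/F_X = (L_Y/L_X)/(d_Y/d_X)² = 0.1958/1.440 = 0.1360.
m_Y − m_X = −2.5 log₁₀(0.1360) = 2.17.

2.17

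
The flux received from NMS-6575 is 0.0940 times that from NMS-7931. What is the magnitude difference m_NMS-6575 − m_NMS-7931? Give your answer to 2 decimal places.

2.57

m_NMS-6575 − m_NMS-7931 = −2.5 log₁₀(F_NMS-6575/F_NMS-7931) = −2.5 log₁₀(0.0940) = −2.5 × (-1.027) = 2.567.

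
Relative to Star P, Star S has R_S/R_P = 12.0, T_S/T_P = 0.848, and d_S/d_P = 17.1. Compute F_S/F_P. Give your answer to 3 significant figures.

L_S/L_P = (R_S/R_P)²(T_S/T_P)⁴ = (12.0)² × (0.848)⁴ = 74.46.
F_S/F_P = (L_S/L_P)/(d_S/d_P)² = 74.46 / (17.1)² = 0.2547.

0.255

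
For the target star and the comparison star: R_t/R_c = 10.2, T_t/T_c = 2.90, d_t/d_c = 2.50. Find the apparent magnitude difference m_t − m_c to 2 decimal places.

-7.68

L_t/L_c = (10.2)²(2.90)⁴ = 7359.
F_t/F_c = (L_t/L_c)/(d_t/d_c)² = 7359/6.250 = 1177.
m_t − m_c = −2.5 log₁₀(1177) = -7.68.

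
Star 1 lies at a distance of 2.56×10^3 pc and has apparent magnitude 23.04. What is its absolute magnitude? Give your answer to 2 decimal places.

M = m − 5 log₁₀(d/10 pc) = 23.04 − 5 log₁₀(2.56×10^3/10)
  = 23.04 − 5 × 2.408 = 23.04 − 12.04 = 11.00.

11.00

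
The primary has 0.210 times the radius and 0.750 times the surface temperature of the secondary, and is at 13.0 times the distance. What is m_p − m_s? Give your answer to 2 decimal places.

L_p/L_s = (0.210)²(0.750)⁴ = 0.01395.
F_p/F_s = (L_p/L_s)/(d_p/d_s)² = 0.01395/169.0 = 8.257×10^-5.
m_p − m_s = −2.5 log₁₀(8.257×10^-5) = 10.21.

10.21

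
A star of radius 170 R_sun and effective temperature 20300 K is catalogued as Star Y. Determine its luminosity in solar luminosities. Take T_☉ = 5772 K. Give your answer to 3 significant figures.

L/L_☉ = (R/R_☉)² (T/T_☉)⁴ = (170)² × (20300/5772)⁴
       = 2.890×10^4 × (3.517)⁴ = 2.890×10^4 × 153.0 = 4.422×10^6.

4.42×10^6 solar luminosities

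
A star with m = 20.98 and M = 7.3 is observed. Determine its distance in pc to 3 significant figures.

m − M = 5 log₁₀(d/10 pc)
20.98 − (7.3) = 13.68 = 5 log₁₀(d/10)
d = 10 × 10^(13.68/5) = 10 × 10^2.736 = 5445 pc.

5.45×10^3 pc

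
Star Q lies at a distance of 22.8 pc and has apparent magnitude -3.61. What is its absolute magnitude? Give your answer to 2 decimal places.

-5.40

M = m − 5 log₁₀(d/10 pc) = -3.61 − 5 log₁₀(22.8/10)
  = -3.61 − 5 × 0.358 = -3.61 − 1.79 = -5.40.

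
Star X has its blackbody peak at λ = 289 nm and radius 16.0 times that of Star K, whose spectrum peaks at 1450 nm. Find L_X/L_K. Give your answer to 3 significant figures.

Wien's law gives T ∝ 1/λ_max, so T_X/T_K = λ_K/λ_X = 1450/289 = 5.017.
Then L ∝ R²T⁴ gives L_X/L_K = (16.0)² × (5.017)⁴ = 256.0 × 633.7 = 1.622×10^5.

1.62×10^5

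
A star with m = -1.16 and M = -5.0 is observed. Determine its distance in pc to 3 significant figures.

58.6 pc

m − M = 5 log₁₀(d/10 pc)
-1.16 − (-5.0) = 3.84 = 5 log₁₀(d/10)
d = 10 × 10^(3.84/5) = 10 × 10^0.768 = 58.61 pc.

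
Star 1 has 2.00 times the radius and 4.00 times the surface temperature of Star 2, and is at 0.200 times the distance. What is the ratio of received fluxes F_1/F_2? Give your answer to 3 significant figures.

2.56×10^4

L_1/L_2 = (R_1/R_2)²(T_1/T_2)⁴ = (2.00)² × (4.00)⁴ = 1024.
F_1/F_2 = (L_1/L_2)/(d_1/d_2)² = 1024 / (0.200)² = 2.560×10^4.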